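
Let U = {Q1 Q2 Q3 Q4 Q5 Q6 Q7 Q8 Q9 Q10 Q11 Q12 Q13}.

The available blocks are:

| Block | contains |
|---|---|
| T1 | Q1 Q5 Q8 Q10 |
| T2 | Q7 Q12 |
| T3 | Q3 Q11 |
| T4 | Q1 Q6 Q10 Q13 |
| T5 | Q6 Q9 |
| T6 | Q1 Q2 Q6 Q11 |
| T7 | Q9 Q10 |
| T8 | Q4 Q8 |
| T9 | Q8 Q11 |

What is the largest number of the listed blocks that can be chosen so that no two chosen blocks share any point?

T1, T2, T3, T5 are pairwise disjoint (T1={Q1,Q5,Q8,Q10}; T2={Q7,Q12}; T3={Q3,Q11}; T5={Q6,Q9}).
Every remaining block overlaps one of these, and no 5 of the listed blocks are pairwise disjoint, so 4 is the maximum.

4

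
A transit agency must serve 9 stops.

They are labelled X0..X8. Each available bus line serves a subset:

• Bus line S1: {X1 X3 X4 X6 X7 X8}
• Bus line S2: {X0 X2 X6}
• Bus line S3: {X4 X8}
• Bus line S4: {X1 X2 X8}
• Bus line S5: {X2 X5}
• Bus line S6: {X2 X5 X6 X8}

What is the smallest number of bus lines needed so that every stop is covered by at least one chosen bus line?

3

S1 and S2 and S6 together: S1 ∪ S2 ∪ S6 = {X0, X1, X2, X3, X4, X5, X6, X7, X8} — every stop is covered.
Only S2 contains X0, so S2 is forced; the remaining 6 stops need at least 2 more bus lines (each remaining bus line adds at most 5) — so at least 3 bus lines are needed, and 3 is optimal.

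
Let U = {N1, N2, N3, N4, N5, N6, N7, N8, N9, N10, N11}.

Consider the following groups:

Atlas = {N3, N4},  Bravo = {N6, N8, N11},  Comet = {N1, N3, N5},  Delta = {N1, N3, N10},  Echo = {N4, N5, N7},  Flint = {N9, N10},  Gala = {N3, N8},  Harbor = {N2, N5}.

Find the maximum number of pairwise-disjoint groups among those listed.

4

Atlas, Bravo, Flint, Harbor are pairwise disjoint (Atlas={N3,N4}; Bravo={N6,N8,N11}; Flint={N9,N10}; Harbor={N2,N5}).
Every remaining group overlaps one of these, and no 5 of the listed groups are pairwise disjoint, so 4 is the maximum.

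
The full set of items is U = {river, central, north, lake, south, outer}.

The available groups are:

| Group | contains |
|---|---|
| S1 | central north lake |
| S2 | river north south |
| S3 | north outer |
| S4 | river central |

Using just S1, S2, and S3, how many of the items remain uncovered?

Union of S1, S2, S3 = {river, central, north, lake, south, outer} — that's every item, so 0 are uncovered.

0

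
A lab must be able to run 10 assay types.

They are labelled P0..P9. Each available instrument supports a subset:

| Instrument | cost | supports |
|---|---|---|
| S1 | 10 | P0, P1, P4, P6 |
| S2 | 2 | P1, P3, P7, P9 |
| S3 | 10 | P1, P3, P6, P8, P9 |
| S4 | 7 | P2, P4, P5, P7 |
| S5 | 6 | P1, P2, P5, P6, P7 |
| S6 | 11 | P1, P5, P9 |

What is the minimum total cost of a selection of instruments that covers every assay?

26

S1, S3, S5 together cover every assay (S1 ∪ S3 ∪ S5 = {P0, P1, P2, P3, P4, P5, P6, P7, P8, P9}); total cost 10 + 10 + 6 = 26.
The greedy pick S2, S5, S1, S3 costs 28; no covering selection beats 26.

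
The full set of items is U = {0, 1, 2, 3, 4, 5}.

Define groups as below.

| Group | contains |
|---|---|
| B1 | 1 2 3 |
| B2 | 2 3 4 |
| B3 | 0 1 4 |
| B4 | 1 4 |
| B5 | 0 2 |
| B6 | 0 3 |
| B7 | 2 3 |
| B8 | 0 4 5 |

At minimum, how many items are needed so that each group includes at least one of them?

3

Take H = {0, 3, 4}. Each listed group contains at least one of these, so H is a hitting set of size 3.
No choice of 2 items meets every group, so 3 is the minimum.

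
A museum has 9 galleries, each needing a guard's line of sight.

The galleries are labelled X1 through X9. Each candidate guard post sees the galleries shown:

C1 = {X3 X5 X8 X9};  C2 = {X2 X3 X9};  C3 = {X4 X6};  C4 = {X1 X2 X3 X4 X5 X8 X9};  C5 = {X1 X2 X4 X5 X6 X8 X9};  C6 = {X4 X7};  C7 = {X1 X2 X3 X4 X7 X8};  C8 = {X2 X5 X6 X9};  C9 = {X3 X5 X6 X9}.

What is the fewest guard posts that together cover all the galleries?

2

C7 and C8 together: C7 ∪ C8 = {X1, X2, X3, X4, X5, X6, X7, X8, X9} — every gallery is covered.
No single guard post has all 9 galleries (the largest, C4, has 7), so 2 is optimal.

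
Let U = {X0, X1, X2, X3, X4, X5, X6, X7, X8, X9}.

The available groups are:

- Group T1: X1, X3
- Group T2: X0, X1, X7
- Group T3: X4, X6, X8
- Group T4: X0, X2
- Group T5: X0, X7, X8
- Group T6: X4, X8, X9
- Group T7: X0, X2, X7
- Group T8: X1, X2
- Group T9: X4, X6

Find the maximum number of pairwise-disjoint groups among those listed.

T1, T4, T6 are pairwise disjoint (T1={X1,X3}; T4={X0,X2}; T6={X4,X8,X9}).
Every remaining group overlaps one of these, and no 4 of the listed groups are pairwise disjoint, so 3 is the maximum.

3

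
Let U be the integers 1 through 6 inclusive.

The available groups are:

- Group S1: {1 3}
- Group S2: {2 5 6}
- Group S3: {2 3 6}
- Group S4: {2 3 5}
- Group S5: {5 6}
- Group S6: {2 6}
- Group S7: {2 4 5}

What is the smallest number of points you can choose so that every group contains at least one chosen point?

Take H = {3, 5, 6}. Each listed group contains at least one of these, so H is a hitting set of size 3.
No choice of 2 points meets every group, so 3 is the minimum.

3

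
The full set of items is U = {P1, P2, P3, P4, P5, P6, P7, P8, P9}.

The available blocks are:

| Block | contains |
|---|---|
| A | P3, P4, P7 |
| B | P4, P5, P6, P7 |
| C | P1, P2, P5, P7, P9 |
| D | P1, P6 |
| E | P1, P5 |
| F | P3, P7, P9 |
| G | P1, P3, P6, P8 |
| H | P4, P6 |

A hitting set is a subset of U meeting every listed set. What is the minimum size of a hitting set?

The 3 items {P1, P6, P7} hit every block.
The blocks E, F, H are pairwise disjoint, so any hitting set needs a separate item for each — at least 3. Hence 3 is optimal.

3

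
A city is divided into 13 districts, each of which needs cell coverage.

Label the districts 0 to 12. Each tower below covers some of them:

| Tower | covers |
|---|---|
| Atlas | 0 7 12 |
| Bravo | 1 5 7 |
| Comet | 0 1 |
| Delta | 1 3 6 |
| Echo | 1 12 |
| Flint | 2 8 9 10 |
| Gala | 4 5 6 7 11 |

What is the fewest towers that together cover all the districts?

4

Atlas and Delta and Flint and Gala together: Atlas ∪ Delta ∪ Flint ∪ Gala = {0, 1, 2, 3, 4, 5, 6, 7, 8, 9, 10, 11, 12} — every district is covered.
Only Delta contains 3, so Delta is forced; the remaining 10 districts need at least 3 more towers (each remaining tower adds at most 4) — so at least 4 towers are needed, and 4 is optimal.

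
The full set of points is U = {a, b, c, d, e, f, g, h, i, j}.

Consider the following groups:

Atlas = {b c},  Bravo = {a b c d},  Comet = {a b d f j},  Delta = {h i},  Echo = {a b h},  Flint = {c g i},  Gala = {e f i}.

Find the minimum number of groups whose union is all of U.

4

Comet and Delta and Flint and Gala together: Comet ∪ Delta ∪ Flint ∪ Gala = {a, b, c, d, e, f, g, h, i, j} — every point is covered.
No 3 of the 7 groups cover everything (all 35 combinations miss at least one point), so 4 is optimal.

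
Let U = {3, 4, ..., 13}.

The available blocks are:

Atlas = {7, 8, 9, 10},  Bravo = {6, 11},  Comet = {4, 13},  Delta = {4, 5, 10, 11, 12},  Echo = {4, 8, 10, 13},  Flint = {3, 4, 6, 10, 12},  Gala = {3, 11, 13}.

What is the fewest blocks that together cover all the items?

4

Take {Atlas, Delta, Echo, Flint}. Their union is {3, 4, 5, 6, 7, 8, 9, 10, 11, 12, 13}, which is all 11 items.
No 3 of the 7 blocks cover everything (all 35 combinations miss at least one item), so 4 is optimal.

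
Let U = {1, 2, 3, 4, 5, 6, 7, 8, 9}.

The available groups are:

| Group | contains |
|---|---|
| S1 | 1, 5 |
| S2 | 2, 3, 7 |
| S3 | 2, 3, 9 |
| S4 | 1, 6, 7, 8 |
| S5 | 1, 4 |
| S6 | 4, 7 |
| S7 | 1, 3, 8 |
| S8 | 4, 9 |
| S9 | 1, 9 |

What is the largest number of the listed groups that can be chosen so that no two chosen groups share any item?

3

S1, S3, S6 are pairwise disjoint (S1={1,5}; S3={2,3,9}; S6={4,7}).
Every remaining group overlaps one of these, and no 4 of the listed groups are pairwise disjoint, so 3 is the maximum.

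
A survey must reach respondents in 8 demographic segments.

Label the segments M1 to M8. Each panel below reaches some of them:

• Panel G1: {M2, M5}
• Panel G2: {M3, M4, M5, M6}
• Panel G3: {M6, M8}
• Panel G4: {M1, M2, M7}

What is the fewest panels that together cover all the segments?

3

Take {G2, G3, G4}. Their union is {M1, M2, M3, M4, M5, M6, M7, M8}, which is all 8 segments.
Only G4 contains M1, so G4 is forced; the remaining 5 segments need at least 2 more panels (each remaining panel adds at most 4) — so at least 3 panels are needed, and 3 is optimal.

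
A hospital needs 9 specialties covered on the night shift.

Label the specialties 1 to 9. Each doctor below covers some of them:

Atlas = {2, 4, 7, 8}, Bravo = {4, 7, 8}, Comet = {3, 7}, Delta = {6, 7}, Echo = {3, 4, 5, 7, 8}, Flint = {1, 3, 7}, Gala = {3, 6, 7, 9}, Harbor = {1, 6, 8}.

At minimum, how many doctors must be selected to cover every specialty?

4

Atlas and Echo and Flint and Gala together: Atlas ∪ Echo ∪ Flint ∪ Gala = {1, 2, 3, 4, 5, 6, 7, 8, 9} — every specialty is covered.
No 3 of the 8 doctors cover everything (all 56 combinations miss at least one specialty), so 4 is optimal.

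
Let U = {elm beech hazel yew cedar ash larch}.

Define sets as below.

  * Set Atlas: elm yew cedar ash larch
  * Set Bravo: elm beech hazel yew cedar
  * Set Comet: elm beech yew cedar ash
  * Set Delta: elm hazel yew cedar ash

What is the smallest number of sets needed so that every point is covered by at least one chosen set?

Atlas and Bravo together: Atlas ∪ Bravo = {elm, beech, hazel, yew, cedar, ash, larch} — every point is covered.
No single set has all 7 points (the largest, Atlas, has 5), so 2 is optimal.

2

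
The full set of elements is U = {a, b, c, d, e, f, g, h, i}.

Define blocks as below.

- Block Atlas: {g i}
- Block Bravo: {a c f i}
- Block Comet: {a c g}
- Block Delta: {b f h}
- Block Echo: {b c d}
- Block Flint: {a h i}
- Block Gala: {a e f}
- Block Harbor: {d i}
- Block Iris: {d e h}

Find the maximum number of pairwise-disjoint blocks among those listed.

Atlas, Echo, Gala are pairwise disjoint (Atlas={g,i}; Echo={b,c,d}; Gala={a,e,f}).
Every remaining block overlaps one of these, and no 4 of the listed blocks are pairwise disjoint, so 3 is the maximum.

3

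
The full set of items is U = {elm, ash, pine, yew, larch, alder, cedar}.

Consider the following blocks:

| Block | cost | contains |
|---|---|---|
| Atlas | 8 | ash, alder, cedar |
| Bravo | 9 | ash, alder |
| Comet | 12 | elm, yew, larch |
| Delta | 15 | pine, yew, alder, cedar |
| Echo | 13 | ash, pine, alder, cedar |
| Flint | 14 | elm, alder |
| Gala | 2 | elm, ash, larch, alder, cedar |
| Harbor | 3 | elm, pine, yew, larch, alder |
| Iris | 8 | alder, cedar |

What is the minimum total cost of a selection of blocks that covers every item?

5

Gala, Harbor together cover every item (Gala ∪ Harbor = {elm, ash, pine, yew, larch, alder, cedar}); total cost 2 + 3 = 5.
No covering selection has total cost below 5.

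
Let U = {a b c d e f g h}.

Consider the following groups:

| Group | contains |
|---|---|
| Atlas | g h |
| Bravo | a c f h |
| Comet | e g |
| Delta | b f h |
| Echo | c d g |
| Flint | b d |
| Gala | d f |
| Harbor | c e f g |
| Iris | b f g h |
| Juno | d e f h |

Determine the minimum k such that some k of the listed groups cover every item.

Bravo and Flint and Harbor together: Bravo ∪ Flint ∪ Harbor = {a, b, c, d, e, f, g, h} — every item is covered.
Only Bravo contains a, so Bravo is forced; the remaining 4 items need at least 2 more groups (each remaining group adds at most 2) — so at least 3 groups are needed, and 3 is optimal.

3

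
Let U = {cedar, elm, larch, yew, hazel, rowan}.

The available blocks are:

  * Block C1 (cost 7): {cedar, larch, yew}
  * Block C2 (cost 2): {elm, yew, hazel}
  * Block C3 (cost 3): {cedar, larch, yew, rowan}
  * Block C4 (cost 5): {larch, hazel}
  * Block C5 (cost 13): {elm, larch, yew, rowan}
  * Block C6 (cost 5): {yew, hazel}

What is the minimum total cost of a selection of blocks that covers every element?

C2, C3 together cover every element (C2 ∪ C3 = {cedar, elm, larch, yew, hazel, rowan}); total cost 2 + 3 = 5.
No covering selection has total cost below 5.

5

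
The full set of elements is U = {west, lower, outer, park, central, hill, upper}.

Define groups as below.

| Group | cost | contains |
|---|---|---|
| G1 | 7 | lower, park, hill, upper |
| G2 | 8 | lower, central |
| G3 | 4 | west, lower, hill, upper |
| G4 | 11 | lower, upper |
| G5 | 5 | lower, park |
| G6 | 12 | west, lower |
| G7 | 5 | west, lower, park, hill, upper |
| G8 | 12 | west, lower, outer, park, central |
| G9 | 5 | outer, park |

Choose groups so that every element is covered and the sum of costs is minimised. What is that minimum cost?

G3, G8 together cover every element (G3 ∪ G8 = {west, lower, outer, park, central, hill, upper}); total cost 4 + 12 = 16.
The greedy pick G3, G9, G2 costs 17; no covering selection beats 16.

16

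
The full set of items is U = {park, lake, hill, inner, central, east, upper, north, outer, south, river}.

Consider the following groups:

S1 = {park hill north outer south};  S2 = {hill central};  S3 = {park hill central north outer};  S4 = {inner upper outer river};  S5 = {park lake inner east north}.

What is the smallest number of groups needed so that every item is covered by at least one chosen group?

Take {S1, S2, S4, S5}. Their union is {park, lake, hill, inner, central, east, upper, north, outer, south, river}, which is all 11 items.
No 3 of the 5 groups cover everything (all 10 combinations miss at least one item), so 4 is optimal.

4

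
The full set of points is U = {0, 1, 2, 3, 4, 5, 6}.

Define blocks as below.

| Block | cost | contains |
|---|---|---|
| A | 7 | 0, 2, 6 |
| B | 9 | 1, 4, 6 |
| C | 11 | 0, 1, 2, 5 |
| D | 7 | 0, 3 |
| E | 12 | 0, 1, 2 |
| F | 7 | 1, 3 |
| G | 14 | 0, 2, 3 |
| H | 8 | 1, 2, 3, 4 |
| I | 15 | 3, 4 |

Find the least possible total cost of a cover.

A, C, H together cover every point (A ∪ C ∪ H = {0, 1, 2, 3, 4, 5, 6}); total cost 7 + 11 + 8 = 26.
No covering selection has total cost below 26.

26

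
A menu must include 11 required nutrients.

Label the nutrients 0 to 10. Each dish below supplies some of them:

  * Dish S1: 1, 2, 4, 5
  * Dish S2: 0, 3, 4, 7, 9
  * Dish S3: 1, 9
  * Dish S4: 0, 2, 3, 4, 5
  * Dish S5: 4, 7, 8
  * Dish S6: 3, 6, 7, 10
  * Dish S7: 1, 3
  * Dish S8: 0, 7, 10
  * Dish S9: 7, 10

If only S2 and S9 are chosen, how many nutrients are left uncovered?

Union of S2, S9 = {0, 3, 4, 7, 9, 10}.
Not covered: 1, 2, 5, 6, 8 — 5 nutrients.

5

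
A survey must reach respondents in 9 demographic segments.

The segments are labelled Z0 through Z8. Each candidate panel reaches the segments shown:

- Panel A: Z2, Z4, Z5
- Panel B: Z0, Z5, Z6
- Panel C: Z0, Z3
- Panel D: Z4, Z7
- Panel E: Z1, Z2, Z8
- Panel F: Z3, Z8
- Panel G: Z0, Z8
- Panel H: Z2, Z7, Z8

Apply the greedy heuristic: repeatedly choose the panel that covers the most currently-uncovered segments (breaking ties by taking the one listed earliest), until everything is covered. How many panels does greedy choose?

5

Greedy: pick A (covers 3 new) → pick B (covers 2 new) → pick E (covers 2 new) → pick C (covers 1 new) → pick D (covers 1 new). Total picks: 5.
(The true minimum cover uses only 4 panels, so greedy is not optimal here.)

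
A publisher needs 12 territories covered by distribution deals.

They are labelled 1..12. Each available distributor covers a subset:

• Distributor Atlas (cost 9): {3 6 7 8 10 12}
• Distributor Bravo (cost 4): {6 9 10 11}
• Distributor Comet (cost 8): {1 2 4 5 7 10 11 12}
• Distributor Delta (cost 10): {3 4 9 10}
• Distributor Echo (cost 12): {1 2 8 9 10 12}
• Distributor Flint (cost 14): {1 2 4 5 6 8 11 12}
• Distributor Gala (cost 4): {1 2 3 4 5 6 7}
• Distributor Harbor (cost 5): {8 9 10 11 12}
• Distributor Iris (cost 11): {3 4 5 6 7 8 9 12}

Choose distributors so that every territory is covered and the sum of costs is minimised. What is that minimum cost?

Gala, Harbor together cover every territory (Gala ∪ Harbor = {1, 2, 3, 4, 5, 6, 7, 8, 9, 10, 11, 12}); total cost 4 + 5 = 9.
No covering selection has total cost below 9.

9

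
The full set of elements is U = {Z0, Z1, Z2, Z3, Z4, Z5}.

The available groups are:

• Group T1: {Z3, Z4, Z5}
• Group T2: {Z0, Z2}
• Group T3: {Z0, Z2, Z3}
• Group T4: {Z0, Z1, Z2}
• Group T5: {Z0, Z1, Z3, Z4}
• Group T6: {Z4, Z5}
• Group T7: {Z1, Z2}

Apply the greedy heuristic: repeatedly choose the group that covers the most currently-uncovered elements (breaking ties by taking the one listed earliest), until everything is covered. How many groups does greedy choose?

Greedy: pick T5 (covers 4 new) → pick T1 (covers 1 new) → pick T2 (covers 1 new). Total picks: 3.
(The true minimum cover uses only 2 groups, so greedy is not optimal here.)

3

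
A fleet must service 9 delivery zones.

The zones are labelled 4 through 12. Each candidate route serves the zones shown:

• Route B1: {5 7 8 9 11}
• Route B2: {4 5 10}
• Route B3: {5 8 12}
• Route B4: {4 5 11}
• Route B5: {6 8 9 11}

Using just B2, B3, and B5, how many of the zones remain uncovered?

1

Union of B2, B3, B5 = {4, 5, 6, 8, 9, 10, 11, 12}.
Not covered: 7 — 1 zone.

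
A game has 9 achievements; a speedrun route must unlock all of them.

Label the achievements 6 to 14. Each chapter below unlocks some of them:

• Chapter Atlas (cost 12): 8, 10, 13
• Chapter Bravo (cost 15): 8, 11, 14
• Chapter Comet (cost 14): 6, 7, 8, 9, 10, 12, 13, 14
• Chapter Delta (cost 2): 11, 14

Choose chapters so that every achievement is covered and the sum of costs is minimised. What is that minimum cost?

Comet, Delta together cover every achievement (Comet ∪ Delta = {6, 7, 8, 9, 10, 11, 12, 13, 14}); total cost 14 + 2 = 16.
No covering selection has total cost below 16.

16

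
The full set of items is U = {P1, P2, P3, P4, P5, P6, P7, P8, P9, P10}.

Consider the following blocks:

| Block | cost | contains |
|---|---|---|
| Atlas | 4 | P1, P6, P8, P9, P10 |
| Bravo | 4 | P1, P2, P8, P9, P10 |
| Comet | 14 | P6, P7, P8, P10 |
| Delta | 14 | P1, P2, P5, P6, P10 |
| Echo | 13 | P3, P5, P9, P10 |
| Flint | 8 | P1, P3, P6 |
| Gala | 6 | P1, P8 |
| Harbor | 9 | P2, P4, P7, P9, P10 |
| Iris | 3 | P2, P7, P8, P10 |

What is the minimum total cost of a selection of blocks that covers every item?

26

Atlas, Echo, Harbor together cover every item (Atlas ∪ Echo ∪ Harbor = {P1, P2, P3, P4, P5, P6, P7, P8, P9, P10}); total cost 4 + 13 + 9 = 26.
The greedy pick Iris, Atlas, Echo, Harbor costs 29; no covering selection beats 26.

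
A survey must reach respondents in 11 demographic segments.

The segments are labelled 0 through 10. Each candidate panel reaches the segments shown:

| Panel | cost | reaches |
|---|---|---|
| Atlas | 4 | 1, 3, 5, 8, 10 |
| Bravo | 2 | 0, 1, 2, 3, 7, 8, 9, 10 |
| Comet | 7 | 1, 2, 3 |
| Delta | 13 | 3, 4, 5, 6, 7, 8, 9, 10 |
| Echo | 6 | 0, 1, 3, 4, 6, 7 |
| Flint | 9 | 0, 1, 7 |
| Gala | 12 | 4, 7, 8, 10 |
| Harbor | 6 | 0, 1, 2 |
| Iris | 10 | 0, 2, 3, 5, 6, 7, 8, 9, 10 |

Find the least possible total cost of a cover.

Atlas, Bravo, Echo together cover every segment (Atlas ∪ Bravo ∪ Echo = {0, 1, 2, 3, 4, 5, 6, 7, 8, 9, 10}); total cost 4 + 2 + 6 = 12.
No covering selection has total cost below 12.

12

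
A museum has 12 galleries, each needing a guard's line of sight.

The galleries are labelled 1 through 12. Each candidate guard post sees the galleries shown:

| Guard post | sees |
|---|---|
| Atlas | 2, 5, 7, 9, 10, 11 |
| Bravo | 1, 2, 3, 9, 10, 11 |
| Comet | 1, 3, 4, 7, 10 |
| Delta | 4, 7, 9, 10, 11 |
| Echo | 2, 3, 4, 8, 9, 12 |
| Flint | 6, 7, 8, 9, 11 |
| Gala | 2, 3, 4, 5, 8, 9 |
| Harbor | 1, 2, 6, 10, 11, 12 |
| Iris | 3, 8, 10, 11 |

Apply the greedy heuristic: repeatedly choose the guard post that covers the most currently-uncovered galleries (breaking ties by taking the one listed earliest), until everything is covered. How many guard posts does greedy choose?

3

Greedy: pick Atlas (covers 6 new) → pick Echo (covers 4 new) → pick Harbor (covers 2 new). Total picks: 3.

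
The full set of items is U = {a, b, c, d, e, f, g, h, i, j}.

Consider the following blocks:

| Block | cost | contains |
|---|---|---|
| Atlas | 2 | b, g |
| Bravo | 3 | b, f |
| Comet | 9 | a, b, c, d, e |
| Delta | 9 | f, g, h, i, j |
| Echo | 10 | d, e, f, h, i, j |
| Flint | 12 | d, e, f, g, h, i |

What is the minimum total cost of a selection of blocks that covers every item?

Comet, Delta together cover every item (Comet ∪ Delta = {a, b, c, d, e, f, g, h, i, j}); total cost 9 + 9 = 18.
The greedy pick Atlas, Echo, Comet costs 21; no covering selection beats 18.

18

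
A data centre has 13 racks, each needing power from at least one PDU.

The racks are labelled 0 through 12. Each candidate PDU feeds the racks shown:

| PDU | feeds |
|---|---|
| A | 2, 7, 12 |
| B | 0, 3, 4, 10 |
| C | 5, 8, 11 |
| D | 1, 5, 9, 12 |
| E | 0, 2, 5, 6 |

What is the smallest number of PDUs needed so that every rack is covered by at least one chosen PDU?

5

A and B and C and D and E together: A ∪ B ∪ C ∪ D ∪ E = {0, 1, 2, 3, 4, 5, 6, 7, 8, 9, 10, 11, 12} — every rack is covered.
No 4 of the 5 PDUs cover everything (all 5 combinations miss at least one rack), so 5 is optimal.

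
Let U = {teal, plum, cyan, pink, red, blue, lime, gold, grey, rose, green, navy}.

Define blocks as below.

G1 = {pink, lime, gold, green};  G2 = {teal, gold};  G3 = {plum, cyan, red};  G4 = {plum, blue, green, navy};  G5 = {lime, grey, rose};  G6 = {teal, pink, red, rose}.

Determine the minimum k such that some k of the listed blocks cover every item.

5

G2 and G3 and G4 and G5 and G6 together: G2 ∪ G3 ∪ G4 ∪ G5 ∪ G6 = {teal, plum, cyan, pink, red, blue, lime, gold, grey, rose, green, navy} — every item is covered.
No 4 of the 6 blocks cover everything (all 15 combinations miss at least one item), so 5 is optimal.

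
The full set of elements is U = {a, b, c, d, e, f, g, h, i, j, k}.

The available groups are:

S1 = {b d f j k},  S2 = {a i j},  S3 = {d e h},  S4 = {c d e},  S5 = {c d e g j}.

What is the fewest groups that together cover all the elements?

Take {S1, S2, S3, S5}. Their union is {a, b, c, d, e, f, g, h, i, j, k}, which is all 11 elements.
No 3 of the 5 groups cover everything (all 10 combinations miss at least one element), so 4 is optimal.

4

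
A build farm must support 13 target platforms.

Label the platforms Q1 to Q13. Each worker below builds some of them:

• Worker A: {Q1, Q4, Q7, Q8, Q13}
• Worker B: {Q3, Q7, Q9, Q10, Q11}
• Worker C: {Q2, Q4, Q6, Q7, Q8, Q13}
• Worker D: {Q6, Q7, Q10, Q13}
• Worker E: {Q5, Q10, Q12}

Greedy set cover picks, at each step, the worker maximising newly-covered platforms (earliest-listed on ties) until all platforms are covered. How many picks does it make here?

4

Greedy: pick C (covers 6 new) → pick B (covers 4 new) → pick E (covers 2 new) → pick A (covers 1 new). Total picks: 4.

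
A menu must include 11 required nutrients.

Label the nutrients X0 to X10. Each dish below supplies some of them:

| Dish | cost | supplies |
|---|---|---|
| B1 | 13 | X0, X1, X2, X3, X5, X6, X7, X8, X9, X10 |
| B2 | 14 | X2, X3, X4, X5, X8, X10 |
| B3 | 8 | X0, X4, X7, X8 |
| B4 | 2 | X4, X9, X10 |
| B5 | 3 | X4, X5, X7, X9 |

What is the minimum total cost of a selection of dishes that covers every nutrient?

15

B1, B4 together cover every nutrient (B1 ∪ B4 = {X0, X1, X2, X3, X4, X5, X6, X7, X8, X9, X10}); total cost 13 + 2 = 15.
The greedy pick B4, B5, B1 costs 18; no covering selection beats 15.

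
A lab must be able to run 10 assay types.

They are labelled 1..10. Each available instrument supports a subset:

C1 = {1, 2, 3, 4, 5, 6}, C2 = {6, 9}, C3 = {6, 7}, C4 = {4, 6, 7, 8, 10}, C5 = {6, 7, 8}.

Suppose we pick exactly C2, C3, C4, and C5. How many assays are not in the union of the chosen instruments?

4

Union of C2, C3, C4, C5 = {4, 6, 7, 8, 9, 10}.
Not covered: 1, 2, 3, 5 — 4 assays.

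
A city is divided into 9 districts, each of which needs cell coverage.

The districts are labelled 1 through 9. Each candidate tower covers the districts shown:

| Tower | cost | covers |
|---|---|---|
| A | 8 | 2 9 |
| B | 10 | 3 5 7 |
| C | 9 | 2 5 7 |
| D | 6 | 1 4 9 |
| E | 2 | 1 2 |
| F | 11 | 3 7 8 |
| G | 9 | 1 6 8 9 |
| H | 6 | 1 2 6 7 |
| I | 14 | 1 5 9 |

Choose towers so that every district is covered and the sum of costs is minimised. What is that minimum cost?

27

B, D, E, G together cover every district (B ∪ D ∪ E ∪ G = {1, 2, 3, 4, 5, 6, 7, 8, 9}); total cost 10 + 6 + 2 + 9 = 27.
The greedy pick E, D, H, B, G costs 33; no covering selection beats 27.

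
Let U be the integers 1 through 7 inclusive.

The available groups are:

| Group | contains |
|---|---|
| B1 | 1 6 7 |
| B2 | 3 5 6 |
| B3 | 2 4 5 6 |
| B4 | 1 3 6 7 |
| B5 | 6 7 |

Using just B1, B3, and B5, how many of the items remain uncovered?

1

Union of B1, B3, B5 = {1, 2, 4, 5, 6, 7}.
Not covered: 3 — 1 item.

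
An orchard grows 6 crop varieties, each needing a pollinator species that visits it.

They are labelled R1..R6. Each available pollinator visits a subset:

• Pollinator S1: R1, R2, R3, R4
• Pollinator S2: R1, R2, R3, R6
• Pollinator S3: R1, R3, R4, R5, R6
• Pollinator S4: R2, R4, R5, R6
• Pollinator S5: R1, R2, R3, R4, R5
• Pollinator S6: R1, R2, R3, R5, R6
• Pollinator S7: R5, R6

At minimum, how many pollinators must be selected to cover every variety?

2

S1 and S6 together: S1 ∪ S6 = {R1, R2, R3, R4, R5, R6} — every variety is covered.
No single pollinator has all 6 varieties (the largest, S3, has 5), so 2 is optimal.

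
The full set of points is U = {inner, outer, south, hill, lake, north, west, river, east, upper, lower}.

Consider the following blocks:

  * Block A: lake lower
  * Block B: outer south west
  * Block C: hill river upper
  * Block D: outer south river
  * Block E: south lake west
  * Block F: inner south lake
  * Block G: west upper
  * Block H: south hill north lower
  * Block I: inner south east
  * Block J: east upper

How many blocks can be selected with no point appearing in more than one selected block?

3

A, B, J are pairwise disjoint (A={lake,lower}; B={outer,south,west}; J={east,upper}).
Every remaining block overlaps one of these, and no 4 of the listed blocks are pairwise disjoint, so 3 is the maximum.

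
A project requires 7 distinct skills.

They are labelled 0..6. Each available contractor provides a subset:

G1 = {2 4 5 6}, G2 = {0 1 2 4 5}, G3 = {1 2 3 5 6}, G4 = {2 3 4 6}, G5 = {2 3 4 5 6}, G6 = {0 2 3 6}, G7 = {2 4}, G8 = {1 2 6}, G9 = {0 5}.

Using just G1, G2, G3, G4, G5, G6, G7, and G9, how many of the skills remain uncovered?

0

Union of G1, G2, G3, G4, G5, G6, G7, G9 = {0, 1, 2, 3, 4, 5, 6} — that's every skill, so 0 are uncovered.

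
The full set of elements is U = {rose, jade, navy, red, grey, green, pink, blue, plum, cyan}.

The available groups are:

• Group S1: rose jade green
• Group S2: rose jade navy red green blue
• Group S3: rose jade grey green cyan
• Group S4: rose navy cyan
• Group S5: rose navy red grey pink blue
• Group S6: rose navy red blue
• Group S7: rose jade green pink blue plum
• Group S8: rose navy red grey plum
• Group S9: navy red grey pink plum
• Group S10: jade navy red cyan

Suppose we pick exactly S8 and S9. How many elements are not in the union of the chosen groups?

4

Union of S8, S9 = {rose, navy, red, grey, pink, plum}.
Not covered: jade, green, blue, cyan — 4 elements.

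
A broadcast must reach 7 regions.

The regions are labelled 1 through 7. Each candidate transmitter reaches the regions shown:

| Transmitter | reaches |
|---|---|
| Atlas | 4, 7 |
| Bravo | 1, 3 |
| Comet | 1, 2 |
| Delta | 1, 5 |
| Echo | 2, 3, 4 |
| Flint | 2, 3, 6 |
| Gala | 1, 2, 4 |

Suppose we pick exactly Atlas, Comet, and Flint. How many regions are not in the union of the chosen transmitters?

Union of Atlas, Comet, Flint = {1, 2, 3, 4, 6, 7}.
Not covered: 5 — 1 region.

1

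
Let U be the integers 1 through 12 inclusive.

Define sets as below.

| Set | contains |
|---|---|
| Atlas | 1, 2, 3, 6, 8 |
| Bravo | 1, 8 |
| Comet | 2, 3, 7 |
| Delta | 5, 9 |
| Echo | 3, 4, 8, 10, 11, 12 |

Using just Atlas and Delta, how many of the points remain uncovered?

Union of Atlas, Delta = {1, 2, 3, 5, 6, 8, 9}.
Not covered: 4, 7, 10, 11, 12 — 5 points.

5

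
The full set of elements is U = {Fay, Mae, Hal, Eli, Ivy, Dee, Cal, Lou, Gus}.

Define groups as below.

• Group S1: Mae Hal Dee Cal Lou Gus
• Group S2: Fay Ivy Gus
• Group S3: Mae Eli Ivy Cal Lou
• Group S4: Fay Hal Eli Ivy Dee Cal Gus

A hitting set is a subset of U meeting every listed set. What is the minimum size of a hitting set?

2

Take H = {Mae, Ivy}. Each listed group contains at least one of these, so H is a hitting set of size 2.
No single element lies in every group, so at least 2 are needed and 2 is optimal.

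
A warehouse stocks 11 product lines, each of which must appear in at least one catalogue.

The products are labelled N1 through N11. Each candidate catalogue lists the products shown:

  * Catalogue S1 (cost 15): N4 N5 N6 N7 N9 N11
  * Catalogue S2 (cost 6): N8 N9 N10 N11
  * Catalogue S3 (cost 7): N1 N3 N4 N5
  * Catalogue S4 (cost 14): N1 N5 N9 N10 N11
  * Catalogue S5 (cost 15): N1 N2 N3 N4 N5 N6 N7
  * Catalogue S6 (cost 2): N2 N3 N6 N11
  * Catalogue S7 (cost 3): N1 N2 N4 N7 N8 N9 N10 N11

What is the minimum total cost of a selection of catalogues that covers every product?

S3, S6, S7 together cover every product (S3 ∪ S6 ∪ S7 = {N1, N2, N3, N4, N5, N6, N7, N8, N9, N10, N11}); total cost 7 + 2 + 3 = 12.
No covering selection has total cost below 12.

12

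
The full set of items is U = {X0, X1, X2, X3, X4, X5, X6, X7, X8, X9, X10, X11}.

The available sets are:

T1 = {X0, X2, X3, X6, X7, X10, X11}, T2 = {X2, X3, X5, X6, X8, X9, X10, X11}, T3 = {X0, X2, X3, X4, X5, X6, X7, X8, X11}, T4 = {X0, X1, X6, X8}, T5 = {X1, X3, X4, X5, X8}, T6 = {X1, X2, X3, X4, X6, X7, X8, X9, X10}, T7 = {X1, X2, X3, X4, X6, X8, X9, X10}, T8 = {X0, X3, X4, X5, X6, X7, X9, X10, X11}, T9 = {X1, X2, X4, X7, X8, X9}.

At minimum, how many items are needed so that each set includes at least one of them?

The 2 items {X3, X8} hit every set.
No single item lies in every set, so at least 2 are needed and 2 is optimal.

2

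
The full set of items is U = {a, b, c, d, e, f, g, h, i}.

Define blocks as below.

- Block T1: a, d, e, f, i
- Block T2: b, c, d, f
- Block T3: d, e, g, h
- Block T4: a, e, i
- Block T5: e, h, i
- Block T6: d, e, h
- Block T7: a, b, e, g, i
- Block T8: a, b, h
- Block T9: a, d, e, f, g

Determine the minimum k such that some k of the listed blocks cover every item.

Take {T2, T5, T9}. Their union is {a, b, c, d, e, f, g, h, i}, which is all 9 items.
Only T2 contains c, so T2 is forced; the remaining 5 items need at least 2 more blocks (each remaining block adds at most 4) — so at least 3 blocks are needed, and 3 is optimal.

3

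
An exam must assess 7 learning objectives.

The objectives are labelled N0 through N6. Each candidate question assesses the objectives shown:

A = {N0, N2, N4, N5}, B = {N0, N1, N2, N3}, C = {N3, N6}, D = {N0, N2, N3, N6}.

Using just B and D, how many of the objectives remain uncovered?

Union of B, D = {N0, N1, N2, N3, N6}.
Not covered: N4, N5 — 2 objectives.

2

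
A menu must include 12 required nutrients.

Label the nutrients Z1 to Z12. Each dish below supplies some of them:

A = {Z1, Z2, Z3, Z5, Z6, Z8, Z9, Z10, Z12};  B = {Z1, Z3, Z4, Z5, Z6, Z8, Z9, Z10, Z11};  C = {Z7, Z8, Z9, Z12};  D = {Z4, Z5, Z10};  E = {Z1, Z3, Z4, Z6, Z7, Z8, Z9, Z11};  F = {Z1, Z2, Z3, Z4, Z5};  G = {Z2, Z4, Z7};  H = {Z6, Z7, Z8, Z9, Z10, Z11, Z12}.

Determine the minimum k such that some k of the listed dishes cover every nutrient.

2

Take {F, H}. Their union is {Z1, Z2, Z3, Z4, Z5, Z6, Z7, Z8, Z9, Z10, Z11, Z12}, which is all 12 nutrients.
No single dish has all 12 nutrients (the largest, A, has 9), so 2 is optimal.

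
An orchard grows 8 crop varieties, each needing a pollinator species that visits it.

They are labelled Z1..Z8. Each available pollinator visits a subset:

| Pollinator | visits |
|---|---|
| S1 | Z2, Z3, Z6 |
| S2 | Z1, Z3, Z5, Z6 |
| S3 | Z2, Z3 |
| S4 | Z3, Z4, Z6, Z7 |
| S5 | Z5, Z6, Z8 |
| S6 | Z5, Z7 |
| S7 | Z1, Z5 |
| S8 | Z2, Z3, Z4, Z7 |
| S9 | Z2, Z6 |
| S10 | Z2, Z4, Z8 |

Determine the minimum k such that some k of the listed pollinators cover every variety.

3

Take {S5, S7, S8}. Their union is {Z1, Z2, Z3, Z4, Z5, Z6, Z7, Z8}, which is all 8 varieties.
No 2 of the 10 pollinators cover everything (all 45 combinations miss at least one variety), so 3 is optimal.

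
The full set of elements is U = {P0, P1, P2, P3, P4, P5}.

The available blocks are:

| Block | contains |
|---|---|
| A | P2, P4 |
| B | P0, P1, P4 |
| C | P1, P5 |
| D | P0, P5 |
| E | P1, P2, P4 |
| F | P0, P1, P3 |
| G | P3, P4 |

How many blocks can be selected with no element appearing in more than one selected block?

D, E are pairwise disjoint (D={P0,P5}; E={P1,P2,P4}).
Every remaining block overlaps one of these, and no 3 of the listed blocks are pairwise disjoint, so 2 is the maximum.

2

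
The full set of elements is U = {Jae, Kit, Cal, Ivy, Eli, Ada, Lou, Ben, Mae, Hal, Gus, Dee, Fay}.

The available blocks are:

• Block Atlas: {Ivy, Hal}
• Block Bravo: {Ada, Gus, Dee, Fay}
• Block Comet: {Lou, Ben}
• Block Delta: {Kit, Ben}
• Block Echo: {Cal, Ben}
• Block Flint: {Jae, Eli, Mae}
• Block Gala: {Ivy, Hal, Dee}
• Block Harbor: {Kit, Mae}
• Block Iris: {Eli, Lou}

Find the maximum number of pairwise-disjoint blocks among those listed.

5

Atlas, Bravo, Echo, Harbor, Iris are pairwise disjoint (Atlas={Ivy,Hal}; Bravo={Ada,Gus,Dee,Fay}; Echo={Cal,Ben}; Harbor={Kit,Mae}; Iris={Eli,Lou}).
Every remaining block overlaps one of these, and no 6 of the listed blocks are pairwise disjoint, so 5 is the maximum.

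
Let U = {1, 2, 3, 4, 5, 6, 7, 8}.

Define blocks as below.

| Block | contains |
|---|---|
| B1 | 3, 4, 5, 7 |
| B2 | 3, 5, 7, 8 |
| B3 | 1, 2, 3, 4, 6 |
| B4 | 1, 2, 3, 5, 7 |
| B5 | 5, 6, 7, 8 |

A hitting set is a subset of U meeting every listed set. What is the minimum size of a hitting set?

Take H = {4, 7}. Each listed block contains at least one of these, so H is a hitting set of size 2.
No single point lies in every block, so at least 2 are needed and 2 is optimal.

2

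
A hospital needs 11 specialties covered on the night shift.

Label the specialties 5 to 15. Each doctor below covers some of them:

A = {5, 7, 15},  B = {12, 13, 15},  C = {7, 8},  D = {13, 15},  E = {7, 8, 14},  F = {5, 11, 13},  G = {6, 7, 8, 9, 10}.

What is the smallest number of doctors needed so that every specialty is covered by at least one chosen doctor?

4

B and E and F and G together: B ∪ E ∪ F ∪ G = {5, 6, 7, 8, 9, 10, 11, 12, 13, 14, 15} — every specialty is covered.
Only E contains 14, so E is forced; the remaining 8 specialties need at least 3 more doctors (each remaining doctor adds at most 3) — so at least 4 doctors are needed, and 4 is optimal.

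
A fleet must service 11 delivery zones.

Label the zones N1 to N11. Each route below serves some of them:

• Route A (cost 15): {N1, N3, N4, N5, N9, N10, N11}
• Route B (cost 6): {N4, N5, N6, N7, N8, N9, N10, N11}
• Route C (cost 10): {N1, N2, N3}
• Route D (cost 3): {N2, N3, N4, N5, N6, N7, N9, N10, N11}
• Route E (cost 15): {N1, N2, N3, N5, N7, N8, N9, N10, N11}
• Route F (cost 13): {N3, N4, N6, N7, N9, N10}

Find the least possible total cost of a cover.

B, C together cover every zone (B ∪ C = {N1, N2, N3, N4, N5, N6, N7, N8, N9, N10, N11}); total cost 6 + 10 = 16.
The greedy pick D, B, C costs 19; no covering selection beats 16.

16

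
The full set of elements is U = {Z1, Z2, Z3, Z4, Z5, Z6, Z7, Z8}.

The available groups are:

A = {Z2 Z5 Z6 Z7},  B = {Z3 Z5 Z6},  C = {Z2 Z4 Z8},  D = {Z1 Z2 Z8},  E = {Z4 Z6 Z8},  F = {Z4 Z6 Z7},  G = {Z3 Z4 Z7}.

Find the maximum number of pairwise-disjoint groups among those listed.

2

B, C are pairwise disjoint (B={Z3,Z5,Z6}; C={Z2,Z4,Z8}).
Every remaining group overlaps one of these, and no 3 of the listed groups are pairwise disjoint, so 2 is the maximum.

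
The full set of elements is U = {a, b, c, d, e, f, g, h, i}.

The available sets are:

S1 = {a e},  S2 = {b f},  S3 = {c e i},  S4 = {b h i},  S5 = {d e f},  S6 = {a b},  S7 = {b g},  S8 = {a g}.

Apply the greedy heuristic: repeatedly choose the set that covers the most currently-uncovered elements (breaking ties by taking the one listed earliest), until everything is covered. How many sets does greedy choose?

Greedy: pick S3 (covers 3 new) → pick S2 (covers 2 new) → pick S8 (covers 2 new) → pick S4 (covers 1 new) → pick S5 (covers 1 new). Total picks: 5.
(The true minimum cover uses only 4 sets, so greedy is not optimal here.)

5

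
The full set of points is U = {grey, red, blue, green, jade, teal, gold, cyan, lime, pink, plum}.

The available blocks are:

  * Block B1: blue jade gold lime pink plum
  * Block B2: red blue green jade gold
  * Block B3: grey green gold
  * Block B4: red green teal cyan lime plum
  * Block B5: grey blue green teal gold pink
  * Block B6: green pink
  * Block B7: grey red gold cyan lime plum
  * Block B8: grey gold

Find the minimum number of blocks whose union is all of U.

3

B2 and B5 and B7 together: B2 ∪ B5 ∪ B7 = {grey, red, blue, green, jade, teal, gold, cyan, lime, pink, plum} — every point is covered.
No 2 of the 8 blocks cover everything (all 28 combinations miss at least one point), so 3 is optimal.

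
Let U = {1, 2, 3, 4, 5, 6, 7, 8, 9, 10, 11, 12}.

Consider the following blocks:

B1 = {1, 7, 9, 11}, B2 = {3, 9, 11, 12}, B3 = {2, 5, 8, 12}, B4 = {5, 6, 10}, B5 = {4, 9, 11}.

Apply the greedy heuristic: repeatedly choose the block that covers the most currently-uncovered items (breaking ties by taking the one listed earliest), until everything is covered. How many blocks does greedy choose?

Greedy: pick B1 (covers 4 new) → pick B3 (covers 4 new) → pick B4 (covers 2 new) → pick B2 (covers 1 new) → pick B5 (covers 1 new). Total picks: 5.

5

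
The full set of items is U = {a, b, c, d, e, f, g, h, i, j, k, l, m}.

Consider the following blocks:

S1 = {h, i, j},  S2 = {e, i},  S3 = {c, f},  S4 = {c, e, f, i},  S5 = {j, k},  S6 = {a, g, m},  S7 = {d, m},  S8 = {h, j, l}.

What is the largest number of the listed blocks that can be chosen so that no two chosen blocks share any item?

4

S2, S3, S6, S8 are pairwise disjoint (S2={e,i}; S3={c,f}; S6={a,g,m}; S8={h,j,l}).
Every remaining block overlaps one of these, and no 5 of the listed blocks are pairwise disjoint, so 4 is the maximum.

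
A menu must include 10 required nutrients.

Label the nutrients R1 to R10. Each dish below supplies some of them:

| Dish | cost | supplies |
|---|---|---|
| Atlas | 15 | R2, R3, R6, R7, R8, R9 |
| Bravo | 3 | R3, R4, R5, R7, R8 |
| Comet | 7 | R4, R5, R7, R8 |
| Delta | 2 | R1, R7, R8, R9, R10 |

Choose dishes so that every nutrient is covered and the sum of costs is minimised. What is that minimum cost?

20

Atlas, Bravo, Delta together cover every nutrient (Atlas ∪ Bravo ∪ Delta = {R1, R2, R3, R4, R5, R6, R7, R8, R9, R10}); total cost 15 + 3 + 2 = 20.
No covering selection has total cost below 20.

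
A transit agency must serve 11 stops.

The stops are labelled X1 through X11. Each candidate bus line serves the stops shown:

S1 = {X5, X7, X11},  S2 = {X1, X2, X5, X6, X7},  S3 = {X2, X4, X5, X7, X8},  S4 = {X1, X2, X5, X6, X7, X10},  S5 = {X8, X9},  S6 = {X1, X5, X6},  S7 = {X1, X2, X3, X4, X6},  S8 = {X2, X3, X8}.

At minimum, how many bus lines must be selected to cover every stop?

Take {S1, S4, S5, S7}. Their union is {X1, X2, X3, X4, X5, X6, X7, X8, X9, X10, X11}, which is all 11 stops.
Only S4 contains X10, so S4 is forced; the remaining 5 stops need at least 3 more bus lines (each remaining bus line adds at most 2) — so at least 4 bus lines are needed, and 4 is optimal.

4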